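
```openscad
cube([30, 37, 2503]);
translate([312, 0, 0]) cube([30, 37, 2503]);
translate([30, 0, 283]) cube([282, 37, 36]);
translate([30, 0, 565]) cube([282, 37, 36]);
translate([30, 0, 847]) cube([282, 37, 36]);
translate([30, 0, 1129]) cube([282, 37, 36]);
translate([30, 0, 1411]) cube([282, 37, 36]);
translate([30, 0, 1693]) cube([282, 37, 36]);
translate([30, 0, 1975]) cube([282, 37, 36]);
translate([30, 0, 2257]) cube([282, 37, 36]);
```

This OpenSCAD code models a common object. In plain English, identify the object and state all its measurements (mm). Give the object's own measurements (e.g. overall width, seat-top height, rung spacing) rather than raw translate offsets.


A straight ladder. Two 30×37 mm vertical rails, 2503 mm tall, stand 342 mm apart (outside-to-outside) with their front faces coplanar on the −y side. 8 rungs, each 37 mm deep and 36 mm tall, span between the inner faces of the rails, front faces flush with the rails. The lowest rung's underside is at z = 283 mm and rungs are spaced 282 mm apart (underside to underside).


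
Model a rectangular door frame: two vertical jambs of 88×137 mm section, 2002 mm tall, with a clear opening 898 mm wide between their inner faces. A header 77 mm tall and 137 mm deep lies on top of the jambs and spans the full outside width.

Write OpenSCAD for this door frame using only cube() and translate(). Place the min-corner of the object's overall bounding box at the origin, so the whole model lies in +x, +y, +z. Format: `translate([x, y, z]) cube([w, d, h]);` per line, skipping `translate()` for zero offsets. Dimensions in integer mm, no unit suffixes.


cube([88, 137, 2002]);
translate([986, 0, 0]) cube([88, 137, 2002]);
translate([0, 0, 2002]) cube([1074, 137, 77]);


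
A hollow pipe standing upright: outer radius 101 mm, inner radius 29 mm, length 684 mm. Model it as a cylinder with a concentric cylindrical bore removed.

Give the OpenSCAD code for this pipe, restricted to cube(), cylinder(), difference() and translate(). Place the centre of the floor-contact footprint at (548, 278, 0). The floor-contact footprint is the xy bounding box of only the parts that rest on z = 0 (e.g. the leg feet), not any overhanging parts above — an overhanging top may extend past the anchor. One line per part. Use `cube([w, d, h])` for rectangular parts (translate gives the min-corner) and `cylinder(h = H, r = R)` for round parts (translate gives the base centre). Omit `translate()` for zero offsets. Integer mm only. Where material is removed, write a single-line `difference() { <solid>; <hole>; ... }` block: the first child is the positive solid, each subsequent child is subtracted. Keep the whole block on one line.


difference() { translate([548, 278, 0]) cylinder(h = 684, r = 101); translate([548, 278, 0]) cylinder(h = 684, r = 29); }


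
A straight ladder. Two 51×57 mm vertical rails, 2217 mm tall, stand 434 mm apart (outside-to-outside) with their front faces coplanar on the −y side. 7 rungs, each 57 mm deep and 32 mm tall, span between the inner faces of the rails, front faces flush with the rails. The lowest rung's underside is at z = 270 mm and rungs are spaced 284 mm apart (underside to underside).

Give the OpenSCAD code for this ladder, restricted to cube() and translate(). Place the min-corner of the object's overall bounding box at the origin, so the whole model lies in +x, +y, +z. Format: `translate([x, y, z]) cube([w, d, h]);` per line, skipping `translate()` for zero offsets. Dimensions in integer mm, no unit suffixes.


cube([51, 57, 2217]);
translate([383, 0, 0]) cube([51, 57, 2217]);
translate([51, 0, 270]) cube([332, 57, 32]);
translate([51, 0, 554]) cube([332, 57, 32]);
translate([51, 0, 838]) cube([332, 57, 32]);
translate([51, 0, 1122]) cube([332, 57, 32]);
translate([51, 0, 1406]) cube([332, 57, 32]);
translate([51, 0, 1690]) cube([332, 57, 32]);
translate([51, 0, 1974]) cube([332, 57, 32]);


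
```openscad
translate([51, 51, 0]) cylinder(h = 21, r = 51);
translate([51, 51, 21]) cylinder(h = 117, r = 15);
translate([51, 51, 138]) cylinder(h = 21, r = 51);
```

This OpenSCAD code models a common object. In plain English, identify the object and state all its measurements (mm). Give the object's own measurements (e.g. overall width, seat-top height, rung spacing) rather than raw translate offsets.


A spool: two coaxial disc flanges of radius 51 mm and thickness 21 mm, joined by a core cylinder of radius 15 mm and height 117 mm. The lower flange rests on z = 0 and the three cylinders share a vertical axis.


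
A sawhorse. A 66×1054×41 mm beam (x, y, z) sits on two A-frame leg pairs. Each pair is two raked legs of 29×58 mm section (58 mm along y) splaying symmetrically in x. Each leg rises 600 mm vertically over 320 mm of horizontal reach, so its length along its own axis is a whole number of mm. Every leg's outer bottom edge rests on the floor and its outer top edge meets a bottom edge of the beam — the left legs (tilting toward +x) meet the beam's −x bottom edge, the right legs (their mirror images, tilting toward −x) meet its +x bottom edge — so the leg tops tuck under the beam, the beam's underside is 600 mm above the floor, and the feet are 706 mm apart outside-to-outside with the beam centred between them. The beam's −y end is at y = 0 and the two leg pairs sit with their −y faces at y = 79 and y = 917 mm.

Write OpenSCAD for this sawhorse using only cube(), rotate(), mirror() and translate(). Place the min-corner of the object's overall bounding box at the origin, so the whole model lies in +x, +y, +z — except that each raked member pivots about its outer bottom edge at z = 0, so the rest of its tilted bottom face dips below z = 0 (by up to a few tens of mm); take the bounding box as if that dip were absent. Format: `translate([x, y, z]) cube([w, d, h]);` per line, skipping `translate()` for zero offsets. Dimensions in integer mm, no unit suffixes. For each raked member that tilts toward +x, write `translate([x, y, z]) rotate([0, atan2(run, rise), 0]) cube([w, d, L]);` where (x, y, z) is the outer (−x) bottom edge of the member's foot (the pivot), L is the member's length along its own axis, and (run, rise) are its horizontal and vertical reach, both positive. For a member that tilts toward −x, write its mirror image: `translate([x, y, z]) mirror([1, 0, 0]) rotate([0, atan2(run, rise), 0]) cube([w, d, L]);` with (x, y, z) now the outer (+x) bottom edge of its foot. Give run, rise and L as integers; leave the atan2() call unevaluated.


translate([320, 0, 600]) cube([66, 1054, 41]);
translate([0, 79, 0]) rotate([0, atan2(320, 600), 0]) cube([29, 58, 680]);
translate([706, 79, 0]) mirror([1, 0, 0]) rotate([0, atan2(320, 600), 0]) cube([29, 58, 680]);
translate([0, 917, 0]) rotate([0, atan2(320, 600), 0]) cube([29, 58, 680]);
translate([706, 917, 0]) mirror([1, 0, 0]) rotate([0, atan2(320, 600), 0]) cube([29, 58, 680]);


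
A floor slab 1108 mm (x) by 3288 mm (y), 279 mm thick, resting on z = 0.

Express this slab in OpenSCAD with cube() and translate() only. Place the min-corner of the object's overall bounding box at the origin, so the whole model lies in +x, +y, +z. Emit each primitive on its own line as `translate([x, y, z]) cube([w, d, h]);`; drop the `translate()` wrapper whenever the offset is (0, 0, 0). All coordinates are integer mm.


cube([1108, 3288, 279]);


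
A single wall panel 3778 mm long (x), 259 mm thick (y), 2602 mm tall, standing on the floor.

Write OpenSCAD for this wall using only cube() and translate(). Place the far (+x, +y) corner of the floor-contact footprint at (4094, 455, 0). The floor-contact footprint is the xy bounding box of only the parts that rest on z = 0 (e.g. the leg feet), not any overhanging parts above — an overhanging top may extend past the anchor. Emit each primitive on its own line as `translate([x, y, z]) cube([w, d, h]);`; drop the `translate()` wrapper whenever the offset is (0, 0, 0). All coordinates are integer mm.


translate([316, 196, 0]) cube([3778, 259, 2602]);


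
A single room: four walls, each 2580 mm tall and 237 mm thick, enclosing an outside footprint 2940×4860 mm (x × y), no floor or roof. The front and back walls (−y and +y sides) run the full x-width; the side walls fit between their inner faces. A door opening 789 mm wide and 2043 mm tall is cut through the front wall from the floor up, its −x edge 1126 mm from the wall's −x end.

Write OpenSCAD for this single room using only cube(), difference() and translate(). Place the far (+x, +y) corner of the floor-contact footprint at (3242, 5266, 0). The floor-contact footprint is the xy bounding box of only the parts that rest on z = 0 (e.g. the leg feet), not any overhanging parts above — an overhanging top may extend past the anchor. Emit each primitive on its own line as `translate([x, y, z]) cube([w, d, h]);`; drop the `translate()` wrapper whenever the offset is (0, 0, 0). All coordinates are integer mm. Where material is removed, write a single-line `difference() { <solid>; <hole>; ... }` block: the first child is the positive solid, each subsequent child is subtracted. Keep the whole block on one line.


difference() { translate([302, 406, 0]) cube([2940, 237, 2580]); translate([1428, 406, 0]) cube([789, 237, 2043]); }
translate([302, 5029, 0]) cube([2940, 237, 2580]);
translate([302, 643, 0]) cube([237, 4386, 2580]);
translate([3005, 643, 0]) cube([237, 4386, 2580]);


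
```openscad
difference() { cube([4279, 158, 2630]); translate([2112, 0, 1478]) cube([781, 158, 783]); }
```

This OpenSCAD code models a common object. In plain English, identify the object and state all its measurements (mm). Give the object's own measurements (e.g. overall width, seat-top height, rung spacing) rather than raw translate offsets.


A wall 4279 mm long (x), 158 mm thick (y), 2630 mm tall, with a rectangular window opening cut through it. The opening is 781 mm wide and 783 mm tall; its sill is at z = 1478 mm and its near (−x) edge is 2112 mm from the wall's −x end. The opening passes through the full wall thickness.


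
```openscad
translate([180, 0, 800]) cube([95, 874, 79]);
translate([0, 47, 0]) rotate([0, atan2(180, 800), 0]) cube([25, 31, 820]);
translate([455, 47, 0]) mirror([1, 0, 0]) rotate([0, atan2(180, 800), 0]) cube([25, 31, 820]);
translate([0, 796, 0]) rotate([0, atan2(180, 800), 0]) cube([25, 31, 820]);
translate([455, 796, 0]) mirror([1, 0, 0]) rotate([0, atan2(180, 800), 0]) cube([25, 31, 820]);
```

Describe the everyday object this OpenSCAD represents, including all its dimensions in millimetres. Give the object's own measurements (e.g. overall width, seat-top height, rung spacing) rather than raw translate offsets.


A sawhorse. A 95×874×79 mm beam (x, y, z) sits on two A-frame leg pairs. Each pair is two raked legs of 25×31 mm section (31 mm along y) splaying symmetrically in x. Each leg rises 800 mm vertically over 180 mm of horizontal reach and is 820 mm long along its own axis. Every leg's outer bottom edge rests on the floor and its outer top edge meets a bottom edge of the beam — the left legs (tilting toward +x) meet the beam's −x bottom edge, the right legs (their mirror images, tilting toward −x) meet its +x bottom edge — so the leg tops tuck under the beam, the beam's underside is 800 mm above the floor, and the feet are 455 mm apart outside-to-outside with the beam centred between them. The two leg pairs are set in 47 mm from either end of the beam.


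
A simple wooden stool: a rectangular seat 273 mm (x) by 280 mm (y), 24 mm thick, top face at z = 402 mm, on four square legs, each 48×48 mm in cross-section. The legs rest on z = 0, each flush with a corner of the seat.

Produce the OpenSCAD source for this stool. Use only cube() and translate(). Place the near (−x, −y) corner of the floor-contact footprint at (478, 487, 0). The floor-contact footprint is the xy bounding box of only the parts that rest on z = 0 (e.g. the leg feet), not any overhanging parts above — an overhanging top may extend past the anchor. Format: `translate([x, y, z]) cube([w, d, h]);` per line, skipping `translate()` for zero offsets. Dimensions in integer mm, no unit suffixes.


translate([478, 487, 378]) cube([273, 280, 24]);
translate([478, 487, 0]) cube([48, 48, 378]);
translate([703, 487, 0]) cube([48, 48, 378]);
translate([478, 719, 0]) cube([48, 48, 378]);
translate([703, 719, 0]) cube([48, 48, 378]);


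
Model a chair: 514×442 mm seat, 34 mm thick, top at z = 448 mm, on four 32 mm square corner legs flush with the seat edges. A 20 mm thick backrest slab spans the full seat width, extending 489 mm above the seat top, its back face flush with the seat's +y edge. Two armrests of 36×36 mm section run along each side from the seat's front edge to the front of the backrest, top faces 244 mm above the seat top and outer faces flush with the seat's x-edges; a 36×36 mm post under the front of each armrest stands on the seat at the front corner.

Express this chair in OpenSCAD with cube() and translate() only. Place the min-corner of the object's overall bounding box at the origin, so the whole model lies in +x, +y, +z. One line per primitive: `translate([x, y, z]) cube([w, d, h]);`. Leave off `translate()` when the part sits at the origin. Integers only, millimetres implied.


translate([0, 0, 414]) cube([514, 442, 34]);
cube([32, 32, 414]);
translate([482, 0, 0]) cube([32, 32, 414]);
translate([0, 410, 0]) cube([32, 32, 414]);
translate([482, 410, 0]) cube([32, 32, 414]);
translate([0, 422, 448]) cube([514, 20, 489]);
translate([0, 0, 656]) cube([36, 422, 36]);
translate([478, 0, 656]) cube([36, 422, 36]);
translate([0, 0, 448]) cube([36, 36, 208]);
translate([478, 0, 448]) cube([36, 36, 208]);


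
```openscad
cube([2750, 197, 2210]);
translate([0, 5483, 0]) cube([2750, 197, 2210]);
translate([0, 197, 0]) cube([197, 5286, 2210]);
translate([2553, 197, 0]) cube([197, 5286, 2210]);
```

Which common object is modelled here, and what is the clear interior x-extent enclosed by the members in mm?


A house (or room) frame. The interior width is 2356 mm.

Four 2210 mm walls enclosing a rectangle with no floor or roof — a room or house frame. Outside width is 2750 mm and wall thickness is 197 mm, so the interior width is 2750 − 2 × 197 = 2356 mm.


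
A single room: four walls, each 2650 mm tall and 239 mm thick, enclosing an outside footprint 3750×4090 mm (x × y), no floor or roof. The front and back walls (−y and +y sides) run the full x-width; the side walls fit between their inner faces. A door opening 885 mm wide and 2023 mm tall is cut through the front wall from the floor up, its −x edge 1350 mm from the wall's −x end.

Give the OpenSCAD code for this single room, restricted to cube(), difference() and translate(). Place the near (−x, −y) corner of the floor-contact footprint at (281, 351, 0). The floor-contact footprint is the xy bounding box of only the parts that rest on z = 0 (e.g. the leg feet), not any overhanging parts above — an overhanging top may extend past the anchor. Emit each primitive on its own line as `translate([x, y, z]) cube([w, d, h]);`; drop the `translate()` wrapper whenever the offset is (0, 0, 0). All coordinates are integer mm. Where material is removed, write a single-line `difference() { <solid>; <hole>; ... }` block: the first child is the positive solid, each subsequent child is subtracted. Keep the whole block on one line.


difference() { translate([281, 351, 0]) cube([3750, 239, 2650]); translate([1631, 351, 0]) cube([885, 239, 2023]); }
translate([281, 4202, 0]) cube([3750, 239, 2650]);
translate([281, 590, 0]) cube([239, 3612, 2650]);
translate([3792, 590, 0]) cube([239, 3612, 2650]);


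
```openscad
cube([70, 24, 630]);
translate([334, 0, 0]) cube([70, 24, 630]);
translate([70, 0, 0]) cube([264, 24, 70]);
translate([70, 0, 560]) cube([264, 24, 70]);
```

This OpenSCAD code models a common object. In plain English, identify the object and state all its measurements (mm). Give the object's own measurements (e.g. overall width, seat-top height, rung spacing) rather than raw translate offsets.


A rectangular picture frame lying in the x–z plane (depth along y). The opening is 264 mm wide (x) by 490 mm tall (z), surrounded by a border 70 mm wide on all four sides. The frame is 24 mm deep and is made of two full-height vertical stiles with two horizontal rails fitted between them.


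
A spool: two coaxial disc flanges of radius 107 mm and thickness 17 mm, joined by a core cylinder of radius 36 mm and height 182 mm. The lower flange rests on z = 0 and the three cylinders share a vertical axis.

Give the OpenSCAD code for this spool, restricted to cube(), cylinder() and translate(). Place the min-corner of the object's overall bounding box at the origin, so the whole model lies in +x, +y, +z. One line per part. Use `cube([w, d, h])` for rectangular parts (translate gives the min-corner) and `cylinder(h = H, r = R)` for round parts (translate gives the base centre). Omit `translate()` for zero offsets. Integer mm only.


translate([107, 107, 0]) cylinder(h = 17, r = 107);
translate([107, 107, 17]) cylinder(h = 182, r = 36);
translate([107, 107, 199]) cylinder(h = 17, r = 107);


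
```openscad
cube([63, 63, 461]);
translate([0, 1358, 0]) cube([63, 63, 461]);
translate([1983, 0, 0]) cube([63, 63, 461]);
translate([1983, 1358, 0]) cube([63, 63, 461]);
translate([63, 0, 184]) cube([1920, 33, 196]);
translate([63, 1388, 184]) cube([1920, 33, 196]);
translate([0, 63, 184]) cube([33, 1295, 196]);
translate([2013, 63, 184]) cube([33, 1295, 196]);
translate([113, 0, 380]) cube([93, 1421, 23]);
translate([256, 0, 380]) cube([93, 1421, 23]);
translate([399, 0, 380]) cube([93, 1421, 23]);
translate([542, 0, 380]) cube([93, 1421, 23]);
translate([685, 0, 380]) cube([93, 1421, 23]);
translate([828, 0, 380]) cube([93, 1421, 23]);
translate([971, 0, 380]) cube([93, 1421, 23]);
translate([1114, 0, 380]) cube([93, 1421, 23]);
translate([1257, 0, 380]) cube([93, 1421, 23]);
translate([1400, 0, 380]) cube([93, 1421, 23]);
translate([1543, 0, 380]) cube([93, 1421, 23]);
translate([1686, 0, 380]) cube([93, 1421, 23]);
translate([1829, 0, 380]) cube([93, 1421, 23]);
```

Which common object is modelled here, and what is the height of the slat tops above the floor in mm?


A bed frame. The slat-top height is 403 mm.

Four posts, four rails, and a row of slats — a bed frame. Slats sit on the rails at z = 184 + 196 = 380; with slat thickness 23, the top is 403 mm.


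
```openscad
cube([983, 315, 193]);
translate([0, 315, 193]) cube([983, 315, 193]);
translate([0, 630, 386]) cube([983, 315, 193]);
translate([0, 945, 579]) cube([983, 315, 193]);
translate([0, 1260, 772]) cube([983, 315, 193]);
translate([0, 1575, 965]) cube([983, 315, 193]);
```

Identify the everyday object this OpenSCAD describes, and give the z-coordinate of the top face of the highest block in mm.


A staircase. The total rise is 1158 mm.

6 identical blocks, each offset up and back from the previous — a staircase. Each step is 193 mm tall and there are 6 of them, so the total rise is 6 × 193 = 1158 mm.


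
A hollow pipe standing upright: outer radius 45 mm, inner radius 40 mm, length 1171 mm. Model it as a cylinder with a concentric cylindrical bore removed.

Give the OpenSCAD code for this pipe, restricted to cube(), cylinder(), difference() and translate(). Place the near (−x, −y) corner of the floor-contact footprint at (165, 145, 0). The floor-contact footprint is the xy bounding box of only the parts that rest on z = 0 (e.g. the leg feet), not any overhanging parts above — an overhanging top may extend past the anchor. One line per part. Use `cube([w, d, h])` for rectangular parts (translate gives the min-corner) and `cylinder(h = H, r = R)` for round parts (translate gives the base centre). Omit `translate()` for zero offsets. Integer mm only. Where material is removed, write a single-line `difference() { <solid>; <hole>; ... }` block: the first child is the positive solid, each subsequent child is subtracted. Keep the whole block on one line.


difference() { translate([210, 190, 0]) cylinder(h = 1171, r = 45); translate([210, 190, 0]) cylinder(h = 1171, r = 40); }


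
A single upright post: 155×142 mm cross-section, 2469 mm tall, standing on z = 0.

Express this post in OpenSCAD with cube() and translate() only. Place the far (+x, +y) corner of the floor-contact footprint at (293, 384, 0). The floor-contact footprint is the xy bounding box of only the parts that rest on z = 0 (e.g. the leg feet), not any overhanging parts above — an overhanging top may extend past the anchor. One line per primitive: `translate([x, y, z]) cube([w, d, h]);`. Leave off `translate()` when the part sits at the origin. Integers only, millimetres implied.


translate([138, 242, 0]) cube([155, 142, 2469]);


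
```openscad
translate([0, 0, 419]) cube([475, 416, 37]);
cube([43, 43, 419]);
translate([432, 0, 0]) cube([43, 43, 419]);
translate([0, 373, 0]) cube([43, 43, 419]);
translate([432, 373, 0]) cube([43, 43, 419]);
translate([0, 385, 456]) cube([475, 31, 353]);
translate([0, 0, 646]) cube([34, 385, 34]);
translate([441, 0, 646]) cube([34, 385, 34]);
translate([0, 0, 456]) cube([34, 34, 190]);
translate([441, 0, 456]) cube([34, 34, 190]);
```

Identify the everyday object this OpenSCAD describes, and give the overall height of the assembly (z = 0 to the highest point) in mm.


A chair. The overall height is 809 mm.

A slab on four corner posts with a tall panel at the back — a chair. The seat slab sits at z = 419 with thickness 37, and the 353 mm backrest starts at the seat top, so the overall height is 419 + 37 + 353 = 809 mm.


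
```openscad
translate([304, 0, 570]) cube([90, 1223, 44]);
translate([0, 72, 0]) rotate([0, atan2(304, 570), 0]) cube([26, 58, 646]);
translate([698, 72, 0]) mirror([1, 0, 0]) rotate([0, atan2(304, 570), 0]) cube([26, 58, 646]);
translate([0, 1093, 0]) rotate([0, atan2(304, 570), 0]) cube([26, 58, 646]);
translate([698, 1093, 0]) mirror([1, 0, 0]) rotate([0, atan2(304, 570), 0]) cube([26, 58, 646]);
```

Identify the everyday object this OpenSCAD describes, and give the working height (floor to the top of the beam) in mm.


A sawhorse. The overall height is 614 mm.

A beam across two mirrored pairs of raked legs — a sawhorse. The beam's underside is at z = 570 (matching the legs' vertical rise in atan2(304, 570)) and the beam is 44 mm tall, so its top is at 570 + 44 = 614 mm. The raked legs top out at the beam's underside, so that is the highest point.


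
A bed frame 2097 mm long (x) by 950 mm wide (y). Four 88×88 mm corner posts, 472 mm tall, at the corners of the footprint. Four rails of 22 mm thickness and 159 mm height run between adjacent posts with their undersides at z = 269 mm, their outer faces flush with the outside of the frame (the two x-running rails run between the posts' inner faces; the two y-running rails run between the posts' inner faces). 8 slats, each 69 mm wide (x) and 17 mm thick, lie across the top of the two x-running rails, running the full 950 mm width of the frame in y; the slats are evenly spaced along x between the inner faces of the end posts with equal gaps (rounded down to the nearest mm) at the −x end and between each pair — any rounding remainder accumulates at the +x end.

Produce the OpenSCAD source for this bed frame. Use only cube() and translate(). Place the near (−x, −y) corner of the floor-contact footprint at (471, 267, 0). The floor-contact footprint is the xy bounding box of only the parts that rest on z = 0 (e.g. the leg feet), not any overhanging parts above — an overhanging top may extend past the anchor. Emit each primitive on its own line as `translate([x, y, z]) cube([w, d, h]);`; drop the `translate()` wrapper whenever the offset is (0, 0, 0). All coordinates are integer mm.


translate([471, 267, 0]) cube([88, 88, 472]);
translate([471, 1129, 0]) cube([88, 88, 472]);
translate([2480, 267, 0]) cube([88, 88, 472]);
translate([2480, 1129, 0]) cube([88, 88, 472]);
translate([559, 267, 269]) cube([1921, 22, 159]);
translate([559, 1195, 269]) cube([1921, 22, 159]);
translate([471, 355, 269]) cube([22, 774, 159]);
translate([2546, 355, 269]) cube([22, 774, 159]);
translate([711, 267, 428]) cube([69, 950, 17]);
translate([932, 267, 428]) cube([69, 950, 17]);
translate([1153, 267, 428]) cube([69, 950, 17]);
translate([1374, 267, 428]) cube([69, 950, 17]);
translate([1595, 267, 428]) cube([69, 950, 17]);
translate([1816, 267, 428]) cube([69, 950, 17]);
translate([2037, 267, 428]) cube([69, 950, 17]);
translate([2258, 267, 428]) cube([69, 950, 17]);


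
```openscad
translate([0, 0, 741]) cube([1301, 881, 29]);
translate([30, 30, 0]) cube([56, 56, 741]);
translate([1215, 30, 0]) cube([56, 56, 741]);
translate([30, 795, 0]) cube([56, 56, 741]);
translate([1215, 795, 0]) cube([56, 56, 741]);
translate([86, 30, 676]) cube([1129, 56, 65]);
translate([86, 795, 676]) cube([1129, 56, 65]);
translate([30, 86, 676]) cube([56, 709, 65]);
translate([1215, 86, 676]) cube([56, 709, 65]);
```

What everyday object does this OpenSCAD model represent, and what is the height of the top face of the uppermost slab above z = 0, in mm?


A table. The table height is 770 mm.

A 1301×881×29 slab sits at z = 741 on four 56 mm square posts — a table. The top surface is at 741 + 29 = 770 mm.


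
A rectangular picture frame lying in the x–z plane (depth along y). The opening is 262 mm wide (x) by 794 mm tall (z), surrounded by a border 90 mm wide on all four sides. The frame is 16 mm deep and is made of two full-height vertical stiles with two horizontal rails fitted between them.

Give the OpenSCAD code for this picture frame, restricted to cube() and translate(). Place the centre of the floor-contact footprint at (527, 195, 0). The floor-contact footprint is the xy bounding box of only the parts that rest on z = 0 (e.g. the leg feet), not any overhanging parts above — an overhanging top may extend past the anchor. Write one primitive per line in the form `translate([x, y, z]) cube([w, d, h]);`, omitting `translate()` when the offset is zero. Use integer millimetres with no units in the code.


translate([306, 187, 0]) cube([90, 16, 974]);
translate([658, 187, 0]) cube([90, 16, 974]);
translate([396, 187, 0]) cube([262, 16, 90]);
translate([396, 187, 884]) cube([262, 16, 90]);


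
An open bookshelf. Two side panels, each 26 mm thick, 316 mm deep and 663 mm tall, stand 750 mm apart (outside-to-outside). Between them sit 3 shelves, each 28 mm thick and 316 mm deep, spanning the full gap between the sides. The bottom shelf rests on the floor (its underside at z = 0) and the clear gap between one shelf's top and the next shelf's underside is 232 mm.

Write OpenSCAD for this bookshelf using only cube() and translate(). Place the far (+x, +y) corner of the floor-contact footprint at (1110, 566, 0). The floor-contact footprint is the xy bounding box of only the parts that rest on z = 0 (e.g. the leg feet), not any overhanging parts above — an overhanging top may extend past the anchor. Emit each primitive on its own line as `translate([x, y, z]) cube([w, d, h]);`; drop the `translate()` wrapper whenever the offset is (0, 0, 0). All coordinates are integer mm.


translate([360, 250, 0]) cube([26, 316, 663]);
translate([1084, 250, 0]) cube([26, 316, 663]);
translate([386, 250, 0]) cube([698, 316, 28]);
translate([386, 250, 260]) cube([698, 316, 28]);
translate([386, 250, 520]) cube([698, 316, 28]);


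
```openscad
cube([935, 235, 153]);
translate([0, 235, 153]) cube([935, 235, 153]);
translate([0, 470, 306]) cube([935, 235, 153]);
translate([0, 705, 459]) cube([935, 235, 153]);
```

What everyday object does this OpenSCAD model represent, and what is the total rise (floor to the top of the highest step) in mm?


A staircase. The total rise is 612 mm.

4 identical blocks, each offset up and back from the previous — a staircase. Each step is 153 mm tall and there are 4 of them, so the total rise is 4 × 153 = 612 mm.


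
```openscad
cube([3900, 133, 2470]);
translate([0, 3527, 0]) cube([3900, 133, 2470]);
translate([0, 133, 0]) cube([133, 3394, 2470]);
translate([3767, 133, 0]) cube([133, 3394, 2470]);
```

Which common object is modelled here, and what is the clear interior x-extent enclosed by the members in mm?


A house (or room) frame. The interior width is 3634 mm.

Four 2470 mm walls enclosing a rectangle with no floor or roof — a room or house frame. Outside width is 3900 mm and wall thickness is 133 mm, so the interior width is 3900 − 2 × 133 = 3634 mm.


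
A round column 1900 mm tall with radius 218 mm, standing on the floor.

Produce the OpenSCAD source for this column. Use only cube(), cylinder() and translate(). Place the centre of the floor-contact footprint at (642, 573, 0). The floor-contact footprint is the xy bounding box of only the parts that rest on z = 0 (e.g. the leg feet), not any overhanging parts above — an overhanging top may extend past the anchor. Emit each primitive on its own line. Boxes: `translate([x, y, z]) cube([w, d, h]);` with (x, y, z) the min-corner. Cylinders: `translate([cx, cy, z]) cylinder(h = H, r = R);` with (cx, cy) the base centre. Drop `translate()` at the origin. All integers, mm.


translate([642, 573, 0]) cylinder(h = 1900, r = 218);


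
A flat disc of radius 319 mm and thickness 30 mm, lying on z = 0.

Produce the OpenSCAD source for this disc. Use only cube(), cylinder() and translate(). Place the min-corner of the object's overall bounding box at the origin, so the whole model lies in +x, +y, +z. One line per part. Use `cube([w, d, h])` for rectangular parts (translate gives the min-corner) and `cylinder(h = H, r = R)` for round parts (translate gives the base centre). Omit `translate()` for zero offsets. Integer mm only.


translate([319, 319, 0]) cylinder(h = 30, r = 319);


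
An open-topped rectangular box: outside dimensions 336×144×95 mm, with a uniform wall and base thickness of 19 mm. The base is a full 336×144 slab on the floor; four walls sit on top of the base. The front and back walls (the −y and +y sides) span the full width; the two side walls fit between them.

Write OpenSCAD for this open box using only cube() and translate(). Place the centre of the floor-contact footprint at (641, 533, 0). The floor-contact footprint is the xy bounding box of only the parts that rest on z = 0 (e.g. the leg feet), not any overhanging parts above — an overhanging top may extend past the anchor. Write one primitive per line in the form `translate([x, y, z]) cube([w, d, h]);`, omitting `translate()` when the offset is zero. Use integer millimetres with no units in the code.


translate([473, 461, 0]) cube([336, 144, 19]);
translate([473, 461, 19]) cube([336, 19, 76]);
translate([473, 586, 19]) cube([336, 19, 76]);
translate([473, 480, 19]) cube([19, 106, 76]);
translate([790, 480, 19]) cube([19, 106, 76]);


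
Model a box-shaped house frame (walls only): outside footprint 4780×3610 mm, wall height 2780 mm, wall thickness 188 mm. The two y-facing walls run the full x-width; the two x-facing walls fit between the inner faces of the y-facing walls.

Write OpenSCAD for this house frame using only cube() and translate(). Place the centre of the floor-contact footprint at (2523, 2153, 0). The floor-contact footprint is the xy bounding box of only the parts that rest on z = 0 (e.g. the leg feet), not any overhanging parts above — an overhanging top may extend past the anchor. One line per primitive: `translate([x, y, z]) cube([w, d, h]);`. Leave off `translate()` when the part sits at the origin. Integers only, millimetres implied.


translate([133, 348, 0]) cube([4780, 188, 2780]);
translate([133, 3770, 0]) cube([4780, 188, 2780]);
translate([133, 536, 0]) cube([188, 3234, 2780]);
translate([4725, 536, 0]) cube([188, 3234, 2780]);


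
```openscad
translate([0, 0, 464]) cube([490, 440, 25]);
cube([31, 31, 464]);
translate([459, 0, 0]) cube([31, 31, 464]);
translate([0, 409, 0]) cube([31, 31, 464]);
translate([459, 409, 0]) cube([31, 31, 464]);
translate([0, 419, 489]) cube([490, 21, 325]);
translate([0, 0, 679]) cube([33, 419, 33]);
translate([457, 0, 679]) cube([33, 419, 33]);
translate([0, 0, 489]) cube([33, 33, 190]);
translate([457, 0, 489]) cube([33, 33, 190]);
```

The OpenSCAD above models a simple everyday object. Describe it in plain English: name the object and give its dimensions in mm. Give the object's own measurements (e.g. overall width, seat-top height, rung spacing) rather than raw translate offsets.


A chair. The seat is a 490×440×25 mm slab with its top at z = 489 mm, on four 31×31 mm corner legs (flush with the seat edges, standing on z = 0). A flat backrest 21 mm thick, 325 mm tall, spans the full seat width and rises from the seat top along its +y edge, rear face flush with the rear of the seat. Two armrests of 33×33 mm section run along each side from the seat's front edge to the front of the backrest, top faces 223 mm above the seat top and outer faces flush with the seat's x-edges; a 33×33 mm post under the front of each armrest stands on the seat at the front corner.


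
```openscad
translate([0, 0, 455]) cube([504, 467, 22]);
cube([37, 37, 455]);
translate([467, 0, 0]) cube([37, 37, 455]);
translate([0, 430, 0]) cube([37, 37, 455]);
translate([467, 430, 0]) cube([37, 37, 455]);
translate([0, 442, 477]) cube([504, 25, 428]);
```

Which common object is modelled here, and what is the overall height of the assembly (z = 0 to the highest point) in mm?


A chair. The overall height is 905 mm.

A slab on four corner posts with a tall panel at the back — a chair. The seat slab sits at z = 455 with thickness 22, and the 428 mm backrest starts at the seat top, so the overall height is 455 + 22 + 428 = 905 mm.


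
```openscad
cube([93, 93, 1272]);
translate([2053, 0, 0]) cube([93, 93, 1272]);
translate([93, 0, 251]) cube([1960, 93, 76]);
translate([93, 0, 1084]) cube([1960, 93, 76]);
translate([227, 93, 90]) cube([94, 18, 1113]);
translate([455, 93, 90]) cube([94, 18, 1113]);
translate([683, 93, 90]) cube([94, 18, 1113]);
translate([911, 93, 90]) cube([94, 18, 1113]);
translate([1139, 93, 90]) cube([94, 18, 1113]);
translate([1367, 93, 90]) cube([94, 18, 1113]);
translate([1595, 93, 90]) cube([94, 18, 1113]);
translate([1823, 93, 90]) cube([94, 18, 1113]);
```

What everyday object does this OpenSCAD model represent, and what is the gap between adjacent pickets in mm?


A fence section. The picket gap is 134 mm.

Two posts, two rails, 8 pickets — a fence section. Span 1960 mm holds 8 pickets of 94 mm with 9 equal gaps: ⌊(1960 − 8·94) / 9⌋ = 134 mm.


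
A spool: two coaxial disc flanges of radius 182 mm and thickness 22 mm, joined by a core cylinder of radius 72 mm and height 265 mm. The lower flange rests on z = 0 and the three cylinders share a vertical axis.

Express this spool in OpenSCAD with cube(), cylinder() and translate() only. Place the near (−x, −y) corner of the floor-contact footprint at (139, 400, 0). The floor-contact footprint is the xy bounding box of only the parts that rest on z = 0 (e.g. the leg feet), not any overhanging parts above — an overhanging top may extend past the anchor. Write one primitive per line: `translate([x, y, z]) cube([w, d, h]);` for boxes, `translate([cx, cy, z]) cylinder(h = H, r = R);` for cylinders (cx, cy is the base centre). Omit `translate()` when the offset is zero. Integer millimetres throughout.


translate([321, 582, 0]) cylinder(h = 22, r = 182);
translate([321, 582, 22]) cylinder(h = 265, r = 72);
translate([321, 582, 287]) cylinder(h = 22, r = 182);


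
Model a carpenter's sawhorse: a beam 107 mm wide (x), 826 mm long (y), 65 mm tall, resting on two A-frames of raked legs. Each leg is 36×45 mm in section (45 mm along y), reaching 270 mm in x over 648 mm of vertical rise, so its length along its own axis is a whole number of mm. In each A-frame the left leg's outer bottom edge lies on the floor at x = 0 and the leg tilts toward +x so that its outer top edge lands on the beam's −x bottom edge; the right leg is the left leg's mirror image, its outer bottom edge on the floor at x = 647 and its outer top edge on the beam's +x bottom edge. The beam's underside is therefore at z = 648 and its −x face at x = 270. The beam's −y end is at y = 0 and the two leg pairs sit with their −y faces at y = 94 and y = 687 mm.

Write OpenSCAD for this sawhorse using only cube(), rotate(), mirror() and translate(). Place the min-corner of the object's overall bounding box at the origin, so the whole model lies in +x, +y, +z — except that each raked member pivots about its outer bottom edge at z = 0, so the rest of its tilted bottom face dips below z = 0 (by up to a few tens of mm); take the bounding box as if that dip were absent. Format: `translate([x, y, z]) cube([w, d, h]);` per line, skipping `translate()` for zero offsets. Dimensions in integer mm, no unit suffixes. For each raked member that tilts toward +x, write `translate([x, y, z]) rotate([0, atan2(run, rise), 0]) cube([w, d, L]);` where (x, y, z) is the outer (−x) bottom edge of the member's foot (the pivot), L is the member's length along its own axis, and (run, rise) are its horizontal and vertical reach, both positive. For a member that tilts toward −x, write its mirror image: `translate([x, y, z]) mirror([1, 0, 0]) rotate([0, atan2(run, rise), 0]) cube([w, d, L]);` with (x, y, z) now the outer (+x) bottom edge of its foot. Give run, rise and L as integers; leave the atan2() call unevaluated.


// leg length = √(270² + 648²) = 702
// right-leg outer foot x = 2·270 + 107 = 647
// beam min-corner = (270, 0, 648)
translate([270, 0, 648]) cube([107, 826, 65]);
translate([0, 94, 0]) rotate([0, atan2(270, 648), 0]) cube([36, 45, 702]);
translate([647, 94, 0]) mirror([1, 0, 0]) rotate([0, atan2(270, 648), 0]) cube([36, 45, 702]);
translate([0, 687, 0]) rotate([0, atan2(270, 648), 0]) cube([36, 45, 702]);
translate([647, 687, 0]) mirror([1, 0, 0]) rotate([0, atan2(270, 648), 0]) cube([36, 45, 702]);


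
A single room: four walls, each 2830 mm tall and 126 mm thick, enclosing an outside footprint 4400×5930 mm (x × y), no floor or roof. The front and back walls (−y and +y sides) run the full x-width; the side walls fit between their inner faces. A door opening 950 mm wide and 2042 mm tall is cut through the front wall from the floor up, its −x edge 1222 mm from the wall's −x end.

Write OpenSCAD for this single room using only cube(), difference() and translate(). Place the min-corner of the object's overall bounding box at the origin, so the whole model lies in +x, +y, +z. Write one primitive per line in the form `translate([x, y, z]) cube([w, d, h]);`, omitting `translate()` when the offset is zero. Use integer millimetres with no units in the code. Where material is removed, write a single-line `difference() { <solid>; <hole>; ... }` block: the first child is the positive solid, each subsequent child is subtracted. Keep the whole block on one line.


difference() { cube([4400, 126, 2830]); translate([1222, 0, 0]) cube([950, 126, 2042]); }
translate([0, 5804, 0]) cube([4400, 126, 2830]);
translate([0, 126, 0]) cube([126, 5678, 2830]);
translate([4274, 126, 0]) cube([126, 5678, 2830]);


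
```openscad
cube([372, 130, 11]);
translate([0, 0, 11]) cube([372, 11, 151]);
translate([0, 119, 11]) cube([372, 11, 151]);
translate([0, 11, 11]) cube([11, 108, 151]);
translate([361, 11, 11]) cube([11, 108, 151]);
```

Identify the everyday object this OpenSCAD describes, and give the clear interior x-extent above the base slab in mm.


An open box. The internal width is 350 mm.

A 372×130 base slab with four walls standing on it — an open box. The base is 372 mm wide and the walls are 11 mm thick, so the internal width is 372 − 2 × 11 = 350 mm.


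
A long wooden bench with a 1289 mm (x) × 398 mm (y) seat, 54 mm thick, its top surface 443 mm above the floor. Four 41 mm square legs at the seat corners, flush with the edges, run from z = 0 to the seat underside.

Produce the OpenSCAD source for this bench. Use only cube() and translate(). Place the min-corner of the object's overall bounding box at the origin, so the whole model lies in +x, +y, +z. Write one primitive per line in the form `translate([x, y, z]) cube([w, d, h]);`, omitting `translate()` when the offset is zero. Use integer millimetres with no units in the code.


translate([0, 0, 389]) cube([1289, 398, 54]);
cube([41, 41, 389]);
translate([0, 357, 0]) cube([41, 41, 389]);
translate([1248, 0, 0]) cube([41, 41, 389]);
translate([1248, 357, 0]) cube([41, 41, 389]);
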